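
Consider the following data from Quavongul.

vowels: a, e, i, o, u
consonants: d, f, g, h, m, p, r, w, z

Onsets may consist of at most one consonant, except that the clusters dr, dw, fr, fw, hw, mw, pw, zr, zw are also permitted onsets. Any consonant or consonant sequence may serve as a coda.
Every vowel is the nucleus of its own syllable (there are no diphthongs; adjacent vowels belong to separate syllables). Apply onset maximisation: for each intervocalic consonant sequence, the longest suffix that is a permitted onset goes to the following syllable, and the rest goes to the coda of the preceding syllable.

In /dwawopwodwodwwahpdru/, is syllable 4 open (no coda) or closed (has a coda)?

Vowels present: a, o, o, o, a, u; each is a nucleus, giving 6 syllables.
V1 /a/ – V2 /o/: /w/ is a single consonant, so it becomes the next onset.
V2 /o/ – V3 /o/: /pw/ — entire cluster is a permitted onset → onset /pw/, coda ∅.
V3 /o/ – V4 /o/: cluster /dw/ — /dw/ is itself a permitted onset, so the whole cluster goes right; preceding coda = ∅.
V4 /o/ – V5 /a/: /dww/ — longest licit onset from the right is /w/, leaving /dw/ as coda.
V5 /a/ – V6 /u/: /hpdr/ — longest licit onset from the right is /dr/, leaving /hp/ as coda.
Putting it together: dwa.wo.pwo.dwodw.wahp.dru.
Syllable 4 is /dwodw/ with coda /dw/, so it is closed.

closed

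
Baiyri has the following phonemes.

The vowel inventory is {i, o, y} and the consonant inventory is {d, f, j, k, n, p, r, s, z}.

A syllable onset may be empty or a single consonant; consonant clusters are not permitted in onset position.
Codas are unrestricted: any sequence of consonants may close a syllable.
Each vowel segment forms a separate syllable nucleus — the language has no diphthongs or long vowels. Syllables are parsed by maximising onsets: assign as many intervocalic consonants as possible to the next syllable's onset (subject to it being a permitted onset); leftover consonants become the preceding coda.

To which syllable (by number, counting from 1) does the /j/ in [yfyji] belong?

Vowels present: y, y, i; each is a nucleus, giving 3 syllables.
Between /y/ (V1) and /y/ (V2): /f/ → onset of the next syllable (single consonants are always licit onsets).
Between /y/ (V2) and /i/ (V3): just /j/ — single C goes to the following onset.
Result: y.fy.ji.
The /j/ is in the onset of syllable 3 (/ji/).

3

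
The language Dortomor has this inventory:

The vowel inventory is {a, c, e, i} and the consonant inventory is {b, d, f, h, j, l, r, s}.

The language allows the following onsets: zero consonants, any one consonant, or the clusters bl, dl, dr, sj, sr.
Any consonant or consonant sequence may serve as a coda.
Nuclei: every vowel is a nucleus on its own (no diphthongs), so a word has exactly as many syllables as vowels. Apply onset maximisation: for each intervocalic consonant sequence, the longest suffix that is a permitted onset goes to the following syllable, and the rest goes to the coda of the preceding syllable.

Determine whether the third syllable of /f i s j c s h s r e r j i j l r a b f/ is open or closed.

closed

The vowels are i, c, e, i, a — 5 nuclei, so 5 syllables.
Between /i/ (V1) and /c/ (V2): /sj/ — entire cluster is a permitted onset → onset /sj/, coda ∅.
Between /c/ (V2) and /e/ (V3): /shsr/; trying suffixes from longest down, /sr/ is the first permitted one, so coda /sh/ | onset /sr/.
Between /e/ (V3) and /i/ (V4): cluster /rj/ — the longest permitted-onset suffix is /j/; onset = /j/, preceding coda = /r/.
Between /i/ (V4) and /a/ (V5): /jlr/; trying suffixes from longest down, /r/ is the first permitted one, so coda /jl/ | onset /r/.
So the parse is fi.sjcsh.srer.jijl.rabf.
Syllable 3 is /srer/ with coda /r/, so it is closed.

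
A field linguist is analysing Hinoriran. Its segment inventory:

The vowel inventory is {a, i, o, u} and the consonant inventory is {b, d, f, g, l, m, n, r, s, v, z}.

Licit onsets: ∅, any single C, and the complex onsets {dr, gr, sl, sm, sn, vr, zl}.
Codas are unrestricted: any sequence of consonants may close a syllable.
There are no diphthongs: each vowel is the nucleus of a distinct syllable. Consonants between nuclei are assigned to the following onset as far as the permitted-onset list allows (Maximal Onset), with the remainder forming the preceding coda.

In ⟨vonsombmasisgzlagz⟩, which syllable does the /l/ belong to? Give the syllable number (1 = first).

5

Vowels present: o, o, a, i, a; each is a nucleus, giving 5 syllables.
/o…o/ gap (V1→V2): /ns/ — longest licit onset from the right is /s/, leaving /n/ as coda.
/o…a/ gap (V2→V3): /mbm/; trying suffixes from longest down, /m/ is the first permitted one, so coda /mb/ | onset /m/.
/a…i/ gap (V3→V4): just /s/ — single C goes to the following onset.
/i…a/ gap (V4→V5): /sgzl/ splits as /sg/ + /zl/ (/zl/ is the longest suffix that is a licit onset).
Result: von.somb.ma.sisg.zlagz.
The /l/ is in the onset of syllable 5 (/zlagz/).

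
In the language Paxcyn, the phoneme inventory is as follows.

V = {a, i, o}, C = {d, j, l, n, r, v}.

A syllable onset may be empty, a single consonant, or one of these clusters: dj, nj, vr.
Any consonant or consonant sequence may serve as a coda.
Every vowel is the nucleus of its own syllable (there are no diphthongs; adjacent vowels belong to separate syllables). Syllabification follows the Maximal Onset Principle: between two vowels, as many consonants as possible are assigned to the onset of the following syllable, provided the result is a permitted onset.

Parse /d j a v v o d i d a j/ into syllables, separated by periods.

djav.vo.di.daj

Vowels present: a, o, i, a; each is a nucleus, giving 4 syllables.
V1 /a/ – V2 /o/: cluster /vv/ — the longest permitted-onset suffix is /v/; onset = /v/, preceding coda = /v/.
V2 /o/ – V3 /i/: /d/ → onset of the next syllable (single consonants are always licit onsets).
V3 /i/ – V4 /a/: /d/ → onset of the next syllable (single consonants are always licit onsets).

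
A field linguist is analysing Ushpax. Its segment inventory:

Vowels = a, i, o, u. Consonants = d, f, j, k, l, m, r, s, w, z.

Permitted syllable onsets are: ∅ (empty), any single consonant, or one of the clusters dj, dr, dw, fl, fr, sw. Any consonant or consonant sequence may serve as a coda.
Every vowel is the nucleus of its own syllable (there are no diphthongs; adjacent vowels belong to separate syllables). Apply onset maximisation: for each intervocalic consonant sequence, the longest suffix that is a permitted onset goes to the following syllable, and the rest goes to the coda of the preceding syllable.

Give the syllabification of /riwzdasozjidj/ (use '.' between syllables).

Nuclei (vowels): i, a, o, i → 4 syllables.
V1 /i/ – V2 /a/: /wzd/ — longest licit onset from the right is /d/, leaving /wz/ as coda.
V2 /a/ – V3 /o/: just /s/ — single C goes to the following onset.
V3 /o/ – V4 /i/: /zj/ — longest licit onset from the right is /j/, leaving /z/ as coda.

riwz.da.soz.jidj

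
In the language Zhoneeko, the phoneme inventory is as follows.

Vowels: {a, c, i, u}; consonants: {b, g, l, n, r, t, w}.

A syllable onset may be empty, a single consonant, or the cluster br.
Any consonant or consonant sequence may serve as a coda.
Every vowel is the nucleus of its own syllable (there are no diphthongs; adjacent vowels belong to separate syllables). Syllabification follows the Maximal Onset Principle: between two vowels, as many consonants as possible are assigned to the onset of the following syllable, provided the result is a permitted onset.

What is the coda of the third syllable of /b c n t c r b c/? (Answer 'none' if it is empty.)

Nuclei (vowels): c, c, c → 3 syllables.
Between /c/ (V1) and /c/ (V2): /nt/ splits as /n/ + /t/ (/t/ is the longest suffix that is a licit onset).
Between /c/ (V2) and /c/ (V3): /rb/ — longest licit onset from the right is /b/, leaving /r/ as coda.
So the parse is bcn.tcr.bc.
Syllable 3 is /bc/: onset /b/, nucleus /c/, coda ∅.

none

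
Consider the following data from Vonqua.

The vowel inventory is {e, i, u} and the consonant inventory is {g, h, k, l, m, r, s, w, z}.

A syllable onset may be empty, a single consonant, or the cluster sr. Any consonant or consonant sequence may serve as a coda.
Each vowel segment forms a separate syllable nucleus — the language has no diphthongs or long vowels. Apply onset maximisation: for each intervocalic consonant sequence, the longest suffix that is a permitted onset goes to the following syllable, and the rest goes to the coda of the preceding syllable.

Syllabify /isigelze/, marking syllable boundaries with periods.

i.si.gel.ze

The vowels are i, i, e, e — 4 nuclei, so 4 syllables.
V1 /i/ – V2 /i/: just /s/ — single C goes to the following onset.
V2 /i/ – V3 /e/: just /g/ — single C goes to the following onset.
V3 /e/ – V4 /e/: /lz/ splits as /l/ + /z/ (/z/ is the longest suffix that is a licit onset).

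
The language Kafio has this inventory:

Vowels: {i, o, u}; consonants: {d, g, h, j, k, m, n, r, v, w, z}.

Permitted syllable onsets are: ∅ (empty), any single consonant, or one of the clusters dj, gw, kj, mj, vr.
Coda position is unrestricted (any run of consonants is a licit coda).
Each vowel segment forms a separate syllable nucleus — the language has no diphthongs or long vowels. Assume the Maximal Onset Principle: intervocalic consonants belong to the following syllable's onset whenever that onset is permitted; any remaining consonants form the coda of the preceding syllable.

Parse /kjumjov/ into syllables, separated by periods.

The vowels are u, o — 2 nuclei, so 2 syllables.
V1 /u/ – V2 /o/: cluster /mj/ — /mj/ is itself a permitted onset, so the whole cluster goes right; preceding coda = ∅.

kju.mjov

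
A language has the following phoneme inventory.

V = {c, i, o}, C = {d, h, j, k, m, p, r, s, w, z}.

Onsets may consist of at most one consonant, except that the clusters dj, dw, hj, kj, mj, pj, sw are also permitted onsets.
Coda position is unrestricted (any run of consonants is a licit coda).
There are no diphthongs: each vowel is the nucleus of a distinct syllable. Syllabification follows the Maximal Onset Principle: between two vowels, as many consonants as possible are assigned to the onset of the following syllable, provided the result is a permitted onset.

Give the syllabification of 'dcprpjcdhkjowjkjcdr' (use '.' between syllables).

The vowels are c, c, o, c — 4 nuclei, so 4 syllables.
V1 /c/ – V2 /c/: /prpj/; trying suffixes from longest down, /pj/ is the first permitted one, so coda /pr/ | onset /pj/.
V2 /c/ – V3 /o/: /dhkj/ — longest licit onset from the right is /kj/, leaving /dh/ as coda.
V3 /o/ – V4 /c/: cluster /wjkj/ — the longest permitted-onset suffix is /kj/; onset = /kj/, preceding coda = /wj/.

dcpr.pjcdh.kjowj.kjcdr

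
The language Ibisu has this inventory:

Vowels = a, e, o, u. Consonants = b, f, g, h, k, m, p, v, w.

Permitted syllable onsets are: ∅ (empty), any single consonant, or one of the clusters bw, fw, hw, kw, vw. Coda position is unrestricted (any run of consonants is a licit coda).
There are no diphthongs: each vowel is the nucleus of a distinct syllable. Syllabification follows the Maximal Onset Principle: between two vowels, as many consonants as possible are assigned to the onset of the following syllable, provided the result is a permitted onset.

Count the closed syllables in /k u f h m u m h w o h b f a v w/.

Vowels present: u, u, o, a; each is a nucleus, giving 4 syllables.
σ1/σ2 boundary: /fhm/; trying suffixes from longest down, /m/ is the first permitted one, so coda /fh/ | onset /m/.
σ2/σ3 boundary: cluster /mhw/ — the longest permitted-onset suffix is /hw/; onset = /hw/, preceding coda = /m/.
σ3/σ4 boundary: cluster /hbf/ — the longest permitted-onset suffix is /f/; onset = /f/, preceding coda = /hb/.
Result: kufh.mum.hwohb.favw.
Classifying each syllable: /kufh/ (closed), /mum/ (closed), /hwohb/ (closed), /favw/ (closed).
Closed syllables: 4.

4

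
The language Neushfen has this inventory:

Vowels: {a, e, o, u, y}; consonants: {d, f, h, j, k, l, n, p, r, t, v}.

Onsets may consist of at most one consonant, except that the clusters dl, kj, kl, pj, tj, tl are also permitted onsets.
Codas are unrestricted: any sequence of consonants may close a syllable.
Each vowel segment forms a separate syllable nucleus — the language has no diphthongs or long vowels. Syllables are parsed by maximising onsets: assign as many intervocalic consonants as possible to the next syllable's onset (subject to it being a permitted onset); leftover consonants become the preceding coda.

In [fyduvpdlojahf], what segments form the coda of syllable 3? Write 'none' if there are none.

none

Vowels present: y, u, o, a; each is a nucleus, giving 4 syllables.
/y…u/ gap (V1→V2): just /d/ — single C goes to the following onset.
/u…o/ gap (V2→V3): /vpdl/ — longest licit onset from the right is /dl/, leaving /vp/ as coda.
/o…a/ gap (V3→V4): /j/ is a single consonant, so it becomes the next onset.
So the parse is fy.duvp.dlo.jahf.
Syllable 3 is /dlo/: onset /dl/, nucleus /o/, coda ∅.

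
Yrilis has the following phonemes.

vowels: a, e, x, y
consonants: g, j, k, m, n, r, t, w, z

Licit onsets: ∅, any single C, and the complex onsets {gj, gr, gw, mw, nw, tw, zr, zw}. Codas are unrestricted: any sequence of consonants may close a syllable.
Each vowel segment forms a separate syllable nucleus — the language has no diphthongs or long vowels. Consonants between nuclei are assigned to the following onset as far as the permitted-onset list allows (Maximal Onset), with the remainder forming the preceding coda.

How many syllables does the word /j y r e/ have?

2

Vowels present: y, e; each is a nucleus, giving 2 syllables.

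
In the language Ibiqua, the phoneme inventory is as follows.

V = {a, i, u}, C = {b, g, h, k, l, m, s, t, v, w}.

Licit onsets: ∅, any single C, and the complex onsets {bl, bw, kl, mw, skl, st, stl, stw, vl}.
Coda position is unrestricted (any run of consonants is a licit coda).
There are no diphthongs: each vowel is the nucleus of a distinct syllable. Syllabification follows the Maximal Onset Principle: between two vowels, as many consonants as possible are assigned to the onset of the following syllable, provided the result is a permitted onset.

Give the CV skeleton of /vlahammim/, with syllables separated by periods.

CCV.CVC.CVC

Nuclei (vowels): a, a, i → 3 syllables.
Between /a/ (V1) and /a/ (V2): /h/ is a single consonant, so it becomes the next onset.
Between /a/ (V2) and /i/ (V3): cluster /mm/ — the longest permitted-onset suffix is /m/; onset = /m/, preceding coda = /m/.
So the parse is vla.ham.mim.
Mapping each syllable to C/V: /vla/ → CCV, /ham/ → CVC, /mim/ → CVC.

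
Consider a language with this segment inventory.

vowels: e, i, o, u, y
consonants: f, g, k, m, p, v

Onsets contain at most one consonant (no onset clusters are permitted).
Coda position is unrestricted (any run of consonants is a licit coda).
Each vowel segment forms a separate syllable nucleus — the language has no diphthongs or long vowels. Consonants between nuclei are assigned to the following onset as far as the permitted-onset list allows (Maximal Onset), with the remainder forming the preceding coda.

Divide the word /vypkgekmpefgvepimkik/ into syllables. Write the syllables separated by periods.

vypk.gekm.pefg.ve.pim.kik

Nuclei (vowels): y, e, e, e, i, i → 6 syllables.
σ1/σ2 boundary: /pkg/; trying suffixes from longest down, /g/ is the first permitted one, so coda /pk/ | onset /g/.
σ2/σ3 boundary: /kmp/; trying suffixes from longest down, /p/ is the first permitted one, so coda /km/ | onset /p/.
σ3/σ4 boundary: /fgv/; trying suffixes from longest down, /v/ is the first permitted one, so coda /fg/ | onset /v/.
σ4/σ5 boundary: /p/ → onset of the next syllable (single consonants are always licit onsets).
σ5/σ6 boundary: /mk/; trying suffixes from longest down, /k/ is the first permitted one, so coda /m/ | onset /k/.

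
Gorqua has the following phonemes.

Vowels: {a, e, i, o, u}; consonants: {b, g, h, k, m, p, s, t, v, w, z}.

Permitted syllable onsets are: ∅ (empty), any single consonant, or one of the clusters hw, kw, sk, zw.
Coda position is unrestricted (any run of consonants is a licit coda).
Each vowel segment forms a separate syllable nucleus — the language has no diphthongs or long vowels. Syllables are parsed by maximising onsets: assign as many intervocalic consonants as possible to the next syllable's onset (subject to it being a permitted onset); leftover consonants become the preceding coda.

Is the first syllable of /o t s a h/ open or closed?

closed

Vowels present: o, a; each is a nucleus, giving 2 syllables.
V1 /o/ – V2 /a/: /ts/ — longest licit onset from the right is /s/, leaving /t/ as coda.
So the parse is ot.sah.
Syllable 1 is /ot/ with coda /t/, so it is closed.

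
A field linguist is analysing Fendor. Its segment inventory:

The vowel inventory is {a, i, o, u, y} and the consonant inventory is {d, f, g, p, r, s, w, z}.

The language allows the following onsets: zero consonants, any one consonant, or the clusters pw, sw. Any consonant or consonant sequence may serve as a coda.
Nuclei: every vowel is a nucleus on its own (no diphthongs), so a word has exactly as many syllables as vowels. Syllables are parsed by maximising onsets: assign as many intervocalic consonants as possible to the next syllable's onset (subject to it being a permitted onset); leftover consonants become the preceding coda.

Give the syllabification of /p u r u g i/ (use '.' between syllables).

The vowels are u, u, i — 3 nuclei, so 3 syllables.
V1 /u/ – V2 /u/: /r/ is a single consonant, so it becomes the next onset.
V2 /u/ – V3 /i/: /g/ → onset of the next syllable (single consonants are always licit onsets).

pu.ru.gi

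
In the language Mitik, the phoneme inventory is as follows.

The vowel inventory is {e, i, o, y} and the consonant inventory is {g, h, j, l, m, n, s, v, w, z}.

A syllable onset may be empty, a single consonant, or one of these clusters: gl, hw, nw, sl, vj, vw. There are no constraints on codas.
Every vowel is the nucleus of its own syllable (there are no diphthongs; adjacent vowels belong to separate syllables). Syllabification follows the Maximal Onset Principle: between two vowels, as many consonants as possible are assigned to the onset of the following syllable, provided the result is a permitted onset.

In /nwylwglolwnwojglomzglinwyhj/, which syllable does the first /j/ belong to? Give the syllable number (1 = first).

3

Vowels present: y, o, o, o, i, y; each is a nucleus, giving 6 syllables.
/y…o/ gap (V1→V2): /lwgl/ — longest licit onset from the right is /gl/, leaving /lw/ as coda.
/o…o/ gap (V2→V3): cluster /lwnw/ — the longest permitted-onset suffix is /nw/; onset = /nw/, preceding coda = /lw/.
/o…o/ gap (V3→V4): cluster /jgl/ — the longest permitted-onset suffix is /gl/; onset = /gl/, preceding coda = /j/.
/o…i/ gap (V4→V5): /mzgl/; trying suffixes from longest down, /gl/ is the first permitted one, so coda /mz/ | onset /gl/.
/i…y/ gap (V5→V6): /nw/ — entire cluster is a permitted onset → onset /nw/, coda ∅.
Result: nwylw.glolw.nwoj.glomz.gli.nwyhj.
The first /j/ is in the coda of syllable 3 (/nwoj/).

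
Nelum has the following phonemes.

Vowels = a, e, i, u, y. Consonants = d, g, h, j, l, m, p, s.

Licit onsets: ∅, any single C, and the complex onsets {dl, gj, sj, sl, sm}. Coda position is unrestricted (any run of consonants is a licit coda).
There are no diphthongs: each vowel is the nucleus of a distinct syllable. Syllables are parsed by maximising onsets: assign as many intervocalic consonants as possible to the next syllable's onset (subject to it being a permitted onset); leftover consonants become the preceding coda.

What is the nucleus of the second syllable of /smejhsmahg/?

a

Nuclei (vowels): e, a → 2 syllables.
The second nucleus (vowel 2 from the left) is /a/.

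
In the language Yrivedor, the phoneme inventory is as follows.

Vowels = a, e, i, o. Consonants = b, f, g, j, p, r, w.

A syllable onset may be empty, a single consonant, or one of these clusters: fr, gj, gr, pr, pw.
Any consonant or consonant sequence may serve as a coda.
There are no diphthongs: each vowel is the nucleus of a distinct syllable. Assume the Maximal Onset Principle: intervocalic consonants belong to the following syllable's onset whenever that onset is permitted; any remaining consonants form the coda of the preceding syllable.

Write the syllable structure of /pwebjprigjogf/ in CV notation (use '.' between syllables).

CCVCC.CCV.CCVCC

Nuclei (vowels): e, i, o → 3 syllables.
σ1/σ2 boundary: /bjpr/; trying suffixes from longest down, /pr/ is the first permitted one, so coda /bj/ | onset /pr/.
σ2/σ3 boundary: /gj/ is a licit onset in full, so it all attaches to the next syllable.
Syllabification: pwebj.pri.gjogf.
Mapping each syllable to C/V: /pwebj/ → CCVCC, /pri/ → CCV, /gjogf/ → CCVCC.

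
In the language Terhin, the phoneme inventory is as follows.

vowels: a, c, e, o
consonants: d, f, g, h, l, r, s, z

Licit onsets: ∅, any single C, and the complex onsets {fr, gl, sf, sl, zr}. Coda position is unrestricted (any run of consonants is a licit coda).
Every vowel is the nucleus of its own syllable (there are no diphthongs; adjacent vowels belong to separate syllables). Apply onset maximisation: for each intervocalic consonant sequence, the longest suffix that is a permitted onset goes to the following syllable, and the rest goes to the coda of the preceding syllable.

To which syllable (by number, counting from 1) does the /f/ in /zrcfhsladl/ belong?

1

Nuclei (vowels): c, a → 2 syllables.
/c…a/ gap (V1→V2): /fhsl/ splits as /fh/ + /sl/ (/sl/ is the longest suffix that is a licit onset).
Putting it together: zrcfh.sladl.
The /f/ is in the coda of syllable 1 (/zrcfh/).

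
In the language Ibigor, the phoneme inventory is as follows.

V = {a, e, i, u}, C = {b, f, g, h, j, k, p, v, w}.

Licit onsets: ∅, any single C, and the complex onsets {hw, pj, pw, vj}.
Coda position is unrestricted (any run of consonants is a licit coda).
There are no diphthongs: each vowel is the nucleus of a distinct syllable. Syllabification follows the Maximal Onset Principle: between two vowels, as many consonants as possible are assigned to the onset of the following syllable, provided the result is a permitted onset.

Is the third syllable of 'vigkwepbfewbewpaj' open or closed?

The vowels are i, e, e, e, a — 5 nuclei, so 5 syllables.
σ1/σ2 boundary: cluster /gkw/ — the longest permitted-onset suffix is /w/; onset = /w/, preceding coda = /gk/.
σ2/σ3 boundary: /pbf/ splits as /pb/ + /f/ (/f/ is the longest suffix that is a licit onset).
σ3/σ4 boundary: /wb/ splits as /w/ + /b/ (/b/ is the longest suffix that is a licit onset).
σ4/σ5 boundary: /wp/; trying suffixes from longest down, /p/ is the first permitted one, so coda /w/ | onset /p/.
Result: vigk.wepb.few.bew.paj.
Syllable 3 is /few/ with coda /w/, so it is closed.

closed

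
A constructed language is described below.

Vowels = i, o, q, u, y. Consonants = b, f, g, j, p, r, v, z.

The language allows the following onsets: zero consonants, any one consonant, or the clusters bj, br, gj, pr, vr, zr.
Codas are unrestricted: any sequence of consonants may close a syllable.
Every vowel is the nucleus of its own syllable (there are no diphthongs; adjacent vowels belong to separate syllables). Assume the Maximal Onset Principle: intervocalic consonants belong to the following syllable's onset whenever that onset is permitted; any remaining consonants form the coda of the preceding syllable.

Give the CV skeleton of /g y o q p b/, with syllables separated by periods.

CV.V.VCC

Vowels present: y, o, q; each is a nucleus, giving 3 syllables.
V1 /y/ – V2 /o/: hiatus — the boundary sits between the two vowels.
V2 /o/ – V3 /q/: nothing intervenes; syllable break is V.V.
So the parse is gy.o.qpb.
Mapping each syllable to C/V: /gy/ → CV, /o/ → V, /qpb/ → VCC.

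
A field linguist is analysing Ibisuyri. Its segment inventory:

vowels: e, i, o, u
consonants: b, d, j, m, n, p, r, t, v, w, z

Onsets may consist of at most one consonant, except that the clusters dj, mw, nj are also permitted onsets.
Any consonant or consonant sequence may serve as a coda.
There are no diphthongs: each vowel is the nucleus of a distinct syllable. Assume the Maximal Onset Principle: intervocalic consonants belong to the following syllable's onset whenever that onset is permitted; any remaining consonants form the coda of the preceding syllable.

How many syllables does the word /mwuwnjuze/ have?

3

Vowels present: u, u, e; each is a nucleus, giving 3 syllables.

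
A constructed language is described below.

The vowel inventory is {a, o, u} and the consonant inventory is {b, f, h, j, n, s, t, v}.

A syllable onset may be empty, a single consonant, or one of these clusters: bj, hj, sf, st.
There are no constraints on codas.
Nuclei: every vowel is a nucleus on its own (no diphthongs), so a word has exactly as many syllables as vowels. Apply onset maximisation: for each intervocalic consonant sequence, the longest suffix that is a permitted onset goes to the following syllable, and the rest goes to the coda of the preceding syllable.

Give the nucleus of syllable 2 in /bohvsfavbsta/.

Nuclei (vowels): o, a, a → 3 syllables.
The second nucleus (vowel 2 from the left) is /a/.

a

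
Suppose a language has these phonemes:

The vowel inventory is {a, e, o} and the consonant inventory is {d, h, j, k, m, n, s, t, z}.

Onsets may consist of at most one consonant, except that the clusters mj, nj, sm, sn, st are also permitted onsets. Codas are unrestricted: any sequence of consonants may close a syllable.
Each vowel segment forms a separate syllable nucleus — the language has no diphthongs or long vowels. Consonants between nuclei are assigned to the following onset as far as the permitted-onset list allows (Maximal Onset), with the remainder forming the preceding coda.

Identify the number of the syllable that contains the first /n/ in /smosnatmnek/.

The vowels are o, a, e — 3 nuclei, so 3 syllables.
σ1/σ2 boundary: /sn/ is a licit onset in full, so it all attaches to the next syllable.
σ2/σ3 boundary: cluster /tmn/ — the longest permitted-onset suffix is /n/; onset = /n/, preceding coda = /tm/.
So the parse is smo.snatm.nek.
The first /n/ is in the onset of syllable 2 (/snatm/).

2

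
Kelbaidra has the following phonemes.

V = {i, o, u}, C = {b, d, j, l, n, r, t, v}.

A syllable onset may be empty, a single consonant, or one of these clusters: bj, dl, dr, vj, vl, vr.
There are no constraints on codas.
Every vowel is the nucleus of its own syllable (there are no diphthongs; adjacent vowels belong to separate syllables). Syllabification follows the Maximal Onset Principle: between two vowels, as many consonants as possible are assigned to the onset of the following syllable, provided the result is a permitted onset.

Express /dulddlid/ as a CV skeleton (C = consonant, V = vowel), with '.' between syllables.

Nuclei (vowels): u, i → 2 syllables.
V1 /u/ – V2 /i/: /lddl/; trying suffixes from longest down, /dl/ is the first permitted one, so coda /ld/ | onset /dl/.
So the parse is duld.dlid.
Mapping each syllable to C/V: /duld/ → CVCC, /dlid/ → CCVC.

CVCC.CCVC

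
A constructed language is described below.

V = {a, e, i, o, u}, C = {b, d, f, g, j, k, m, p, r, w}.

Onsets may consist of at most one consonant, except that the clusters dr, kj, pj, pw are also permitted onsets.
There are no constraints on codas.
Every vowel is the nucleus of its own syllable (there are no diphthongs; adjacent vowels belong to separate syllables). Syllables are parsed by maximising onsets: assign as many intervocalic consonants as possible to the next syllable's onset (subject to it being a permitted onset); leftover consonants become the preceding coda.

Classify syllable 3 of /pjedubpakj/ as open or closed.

closed

Vowels present: e, u, a; each is a nucleus, giving 3 syllables.
V1 /e/ – V2 /u/: /d/ is a single consonant, so it becomes the next onset.
V2 /u/ – V3 /a/: /bp/; trying suffixes from longest down, /p/ is the first permitted one, so coda /b/ | onset /p/.
Result: pje.dub.pakj.
Syllable 3 is /pakj/ with coda /kj/, so it is closed.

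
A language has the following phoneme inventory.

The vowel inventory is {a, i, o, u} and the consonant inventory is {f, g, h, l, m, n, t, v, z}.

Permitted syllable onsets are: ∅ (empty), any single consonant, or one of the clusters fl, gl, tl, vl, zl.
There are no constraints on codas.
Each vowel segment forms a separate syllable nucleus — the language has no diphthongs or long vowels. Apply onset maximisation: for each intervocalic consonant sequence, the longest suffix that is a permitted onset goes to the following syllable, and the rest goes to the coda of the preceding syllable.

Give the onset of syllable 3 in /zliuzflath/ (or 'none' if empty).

fl

Nuclei (vowels): i, u, a → 3 syllables.
/i…u/ gap (V1→V2): nothing intervenes; syllable break is V.V.
/u…a/ gap (V2→V3): /zfl/ — longest licit onset from the right is /fl/, leaving /z/ as coda.
Putting it together: zli.uz.flath.
Syllable 3 is /flath/: onset /fl/, nucleus /a/, coda /th/.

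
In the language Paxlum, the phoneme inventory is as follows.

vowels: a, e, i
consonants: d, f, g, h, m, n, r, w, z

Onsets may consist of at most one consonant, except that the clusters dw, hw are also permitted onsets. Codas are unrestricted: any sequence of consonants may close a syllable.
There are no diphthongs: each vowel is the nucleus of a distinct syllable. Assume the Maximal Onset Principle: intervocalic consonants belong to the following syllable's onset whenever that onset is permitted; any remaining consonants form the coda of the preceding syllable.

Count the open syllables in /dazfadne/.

The vowels are a, a, e — 3 nuclei, so 3 syllables.
/a…a/ gap (V1→V2): cluster /zf/ — the longest permitted-onset suffix is /f/; onset = /f/, preceding coda = /z/.
/a…e/ gap (V2→V3): /dn/; trying suffixes from longest down, /n/ is the first permitted one, so coda /d/ | onset /n/.
Putting it together: daz.fad.ne.
Classifying each syllable: /daz/ (closed), /fad/ (closed), /ne/ (open).
Open syllables: 1.

1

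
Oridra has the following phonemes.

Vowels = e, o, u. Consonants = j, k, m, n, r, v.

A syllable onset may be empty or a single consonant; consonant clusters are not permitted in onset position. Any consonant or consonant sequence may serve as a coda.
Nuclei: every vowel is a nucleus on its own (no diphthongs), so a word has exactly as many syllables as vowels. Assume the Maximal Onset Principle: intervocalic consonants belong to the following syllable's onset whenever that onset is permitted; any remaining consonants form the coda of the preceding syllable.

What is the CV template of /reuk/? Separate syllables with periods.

CV.VC

The vowels are e, u — 2 nuclei, so 2 syllables.
Between /e/ (V1) and /u/ (V2): hiatus — the boundary sits between the two vowels.
Syllabification: re.uk.
Mapping each syllable to C/V: /re/ → CV, /uk/ → VC.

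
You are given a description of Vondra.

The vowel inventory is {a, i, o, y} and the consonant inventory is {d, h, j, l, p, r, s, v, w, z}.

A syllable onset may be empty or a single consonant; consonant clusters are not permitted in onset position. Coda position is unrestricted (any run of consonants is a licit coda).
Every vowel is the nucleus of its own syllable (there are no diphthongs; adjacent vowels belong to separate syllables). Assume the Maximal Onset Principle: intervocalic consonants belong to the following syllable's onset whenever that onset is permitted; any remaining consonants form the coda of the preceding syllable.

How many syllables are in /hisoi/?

3

The vowels are i, o, i — 3 nuclei, so 3 syllables.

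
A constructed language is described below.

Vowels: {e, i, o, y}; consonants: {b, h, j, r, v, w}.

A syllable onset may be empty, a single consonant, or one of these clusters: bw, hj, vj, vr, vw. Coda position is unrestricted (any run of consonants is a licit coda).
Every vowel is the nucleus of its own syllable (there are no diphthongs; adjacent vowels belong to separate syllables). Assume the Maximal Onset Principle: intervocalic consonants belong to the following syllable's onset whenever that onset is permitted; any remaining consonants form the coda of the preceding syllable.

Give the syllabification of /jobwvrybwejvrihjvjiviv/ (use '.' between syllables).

jobw.vry.bwej.vrihj.vji.viv

Vowels present: o, y, e, i, i, i; each is a nucleus, giving 6 syllables.
Between /o/ (V1) and /y/ (V2): /bwvr/ — longest licit onset from the right is /vr/, leaving /bw/ as coda.
Between /y/ (V2) and /e/ (V3): cluster /bw/ — /bw/ is itself a permitted onset, so the whole cluster goes right; preceding coda = ∅.
Between /e/ (V3) and /i/ (V4): /jvr/ — longest licit onset from the right is /vr/, leaving /j/ as coda.
Between /i/ (V4) and /i/ (V5): /hjvj/ splits as /hj/ + /vj/ (/vj/ is the longest suffix that is a licit onset).
Between /i/ (V5) and /i/ (V6): /v/ → onset of the next syllable (single consonants are always licit onsets).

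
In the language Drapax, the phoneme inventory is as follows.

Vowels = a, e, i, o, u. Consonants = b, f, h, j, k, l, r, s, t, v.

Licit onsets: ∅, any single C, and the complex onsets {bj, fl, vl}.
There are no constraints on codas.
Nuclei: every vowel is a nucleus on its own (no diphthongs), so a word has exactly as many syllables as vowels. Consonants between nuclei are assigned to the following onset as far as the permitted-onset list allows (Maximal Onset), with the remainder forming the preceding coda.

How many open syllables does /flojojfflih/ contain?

1

Nuclei (vowels): o, o, i → 3 syllables.
σ1/σ2 boundary: /j/ → onset of the next syllable (single consonants are always licit onsets).
σ2/σ3 boundary: /jffl/ splits as /jf/ + /fl/ (/fl/ is the longest suffix that is a licit onset).
Putting it together: flo.jojf.flih.
Classifying each syllable: /flo/ (open), /jojf/ (closed), /flih/ (closed).
Open syllables: 1.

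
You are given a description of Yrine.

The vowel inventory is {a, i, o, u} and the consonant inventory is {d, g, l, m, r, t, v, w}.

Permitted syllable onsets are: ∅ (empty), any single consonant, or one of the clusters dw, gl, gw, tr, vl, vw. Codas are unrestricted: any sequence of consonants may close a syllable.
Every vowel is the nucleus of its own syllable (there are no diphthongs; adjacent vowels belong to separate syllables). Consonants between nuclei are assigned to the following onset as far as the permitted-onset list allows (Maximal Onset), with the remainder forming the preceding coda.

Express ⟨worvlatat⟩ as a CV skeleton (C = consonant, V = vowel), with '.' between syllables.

CVC.CCV.CVC

The vowels are o, a, a — 3 nuclei, so 3 syllables.
Between /o/ (V1) and /a/ (V2): /rvl/; trying suffixes from longest down, /vl/ is the first permitted one, so coda /r/ | onset /vl/.
Between /a/ (V2) and /a/ (V3): just /t/ — single C goes to the following onset.
So the parse is wor.vla.tat.
Mapping each syllable to C/V: /wor/ → CVC, /vla/ → CCV, /tat/ → CVC.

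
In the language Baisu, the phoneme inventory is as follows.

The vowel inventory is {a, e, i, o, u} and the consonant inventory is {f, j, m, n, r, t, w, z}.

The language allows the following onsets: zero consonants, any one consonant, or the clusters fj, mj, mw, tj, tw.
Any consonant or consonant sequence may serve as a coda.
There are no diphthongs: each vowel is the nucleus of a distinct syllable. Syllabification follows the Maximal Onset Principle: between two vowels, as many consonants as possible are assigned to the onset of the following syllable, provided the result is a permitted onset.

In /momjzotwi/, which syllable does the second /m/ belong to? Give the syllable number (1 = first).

1

Nuclei (vowels): o, o, i → 3 syllables.
/o…o/ gap (V1→V2): /mjz/ — longest licit onset from the right is /z/, leaving /mj/ as coda.
/o…i/ gap (V2→V3): /tw/ — entire cluster is a permitted onset → onset /tw/, coda ∅.
Result: momj.zo.twi.
The second /m/ is in the coda of syllable 1 (/momj/).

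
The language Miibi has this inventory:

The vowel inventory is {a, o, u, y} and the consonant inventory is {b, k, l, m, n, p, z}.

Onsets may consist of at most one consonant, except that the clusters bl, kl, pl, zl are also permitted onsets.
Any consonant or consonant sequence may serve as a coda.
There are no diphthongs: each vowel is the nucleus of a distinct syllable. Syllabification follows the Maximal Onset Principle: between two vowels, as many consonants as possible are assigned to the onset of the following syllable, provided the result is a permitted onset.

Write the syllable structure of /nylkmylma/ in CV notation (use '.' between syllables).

The vowels are y, y, a — 3 nuclei, so 3 syllables.
σ1/σ2 boundary: /lkm/ — longest licit onset from the right is /m/, leaving /lk/ as coda.
σ2/σ3 boundary: /lm/ splits as /l/ + /m/ (/m/ is the longest suffix that is a licit onset).
Result: nylk.myl.ma.
Mapping each syllable to C/V: /nylk/ → CVCC, /myl/ → CVC, /ma/ → CV.

CVCC.CVC.CV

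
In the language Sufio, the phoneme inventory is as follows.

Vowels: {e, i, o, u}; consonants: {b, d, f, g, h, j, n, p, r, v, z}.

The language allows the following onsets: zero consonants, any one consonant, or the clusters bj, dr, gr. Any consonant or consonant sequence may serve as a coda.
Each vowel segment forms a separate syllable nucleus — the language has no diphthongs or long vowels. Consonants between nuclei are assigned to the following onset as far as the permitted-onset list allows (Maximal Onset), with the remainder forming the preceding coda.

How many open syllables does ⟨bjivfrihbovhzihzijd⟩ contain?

0

The vowels are i, i, o, i, i — 5 nuclei, so 5 syllables.
σ1/σ2 boundary: /vfr/; trying suffixes from longest down, /r/ is the first permitted one, so coda /vf/ | onset /r/.
σ2/σ3 boundary: cluster /hb/ — the longest permitted-onset suffix is /b/; onset = /b/, preceding coda = /h/.
σ3/σ4 boundary: /vhz/ — longest licit onset from the right is /z/, leaving /vh/ as coda.
σ4/σ5 boundary: /hz/; trying suffixes from longest down, /z/ is the first permitted one, so coda /h/ | onset /z/.
Result: bjivf.rih.bovh.zih.zijd.
Classifying each syllable: /bjivf/ (closed), /rih/ (closed), /bovh/ (closed), /zih/ (closed), /zijd/ (closed).
Open syllables: 0.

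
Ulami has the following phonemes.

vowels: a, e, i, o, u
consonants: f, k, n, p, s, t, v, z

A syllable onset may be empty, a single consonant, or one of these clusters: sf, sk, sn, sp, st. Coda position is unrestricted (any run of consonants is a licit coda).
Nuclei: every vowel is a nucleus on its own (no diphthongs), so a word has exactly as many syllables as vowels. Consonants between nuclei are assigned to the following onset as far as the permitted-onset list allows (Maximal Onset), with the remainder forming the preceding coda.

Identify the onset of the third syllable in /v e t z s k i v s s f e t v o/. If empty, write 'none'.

sf

The vowels are e, i, e, o — 4 nuclei, so 4 syllables.
σ1/σ2 boundary: /tzsk/; trying suffixes from longest down, /sk/ is the first permitted one, so coda /tz/ | onset /sk/.
σ2/σ3 boundary: /vssf/ — longest licit onset from the right is /sf/, leaving /vs/ as coda.
σ3/σ4 boundary: cluster /tv/ — the longest permitted-onset suffix is /v/; onset = /v/, preceding coda = /t/.
Syllabification: vetz.skivs.sfet.vo.
Syllable 3 is /sfet/: onset /sf/, nucleus /e/, coda /t/.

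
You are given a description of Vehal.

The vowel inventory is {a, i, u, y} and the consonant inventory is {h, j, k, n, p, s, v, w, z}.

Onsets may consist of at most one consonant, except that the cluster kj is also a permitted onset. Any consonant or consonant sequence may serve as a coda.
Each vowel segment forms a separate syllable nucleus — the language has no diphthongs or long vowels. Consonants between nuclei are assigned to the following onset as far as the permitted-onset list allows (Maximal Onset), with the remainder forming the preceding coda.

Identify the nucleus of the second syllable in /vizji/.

i

The vowels are i, i — 2 nuclei, so 2 syllables.
The second nucleus (vowel 2 from the left) is /i/.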